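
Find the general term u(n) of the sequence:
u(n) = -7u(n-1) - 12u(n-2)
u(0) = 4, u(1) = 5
Characteristic equation: x² + 7x + 12 = 0, which factors as (x - (-3))(x - (-4)) = 0.
Roots r₁ = -3, r₂ = -4 (distinct).
General solution: u(n) = A·(-3)^n + B·(-4)^n.
From u(0) = 4: A + B = 4.
From u(1) = 5: -3A - 4B = 5.
Solving: A = 21, B = -17.
So u(n) = 21 \left(-3\right)^{n} - 17 \left(-4\right)^{n}.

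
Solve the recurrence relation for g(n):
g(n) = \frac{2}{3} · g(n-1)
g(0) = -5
Pure geometric recurrence with ratio \frac{2}{3}.
By induction g(n) = g(0) · (\frac{2}{3})^n = - 5 \left(\frac{2}{3}\right)^{n}.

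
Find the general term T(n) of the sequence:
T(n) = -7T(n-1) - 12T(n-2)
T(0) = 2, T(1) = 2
Characteristic equation: x² + 7x + 12 = 0, which factors as (x - (-4))(x - (-3)) = 0.
Roots r₁ = -4, r₂ = -3 (distinct).
General solution: T(n) = A·(-4)^n + B·(-3)^n.
From T(0) = 2: A + B = 2.
From T(1) = 2: -4A - 3B = 2.
Solving: A = -8, B = 10.
So T(n) = 10 \left(-3\right)^{n} - 8 \left(-4\right)^{n}.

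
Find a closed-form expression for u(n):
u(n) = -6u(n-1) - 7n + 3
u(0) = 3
First-order linear with linear forcing.
Homogeneous solution: u_h(n) = A·(-6)^n.
Try particular u_p(n) = pn + q. Substituting:
  pn + q = -6(p(n-1) + q) - 7n + 3.
Matching the n-coefficient: p = -6p - 7 ⇒ p = -1.
Matching constants: q = 6p - 6q + 3 ⇒ q = - \frac{3}{7}.
General: u(n) = A·(-6)^n - n - \frac{3}{7}.
Apply u(0) = 3: A - \frac{3}{7} = 3 ⇒ A = \frac{24}{7}.
So u(n) = \frac{24 \left(-6\right)^{n}}{7} - n - \frac{3}{7}.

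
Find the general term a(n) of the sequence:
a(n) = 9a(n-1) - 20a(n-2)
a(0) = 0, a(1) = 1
Characteristic equation: x² - 9x + 20 = 0, which factors as (x - (5))(x - (4)) = 0.
Roots r₁ = 5, r₂ = 4 (distinct).
General solution: a(n) = A·(5)^n + B·(4)^n.
From a(0) = 0: A + B = 0.
From a(1) = 1: 5A + 4B = 1.
Solving: A = 1, B = -1.
So a(n) = - 4^{n} + 5^{n}.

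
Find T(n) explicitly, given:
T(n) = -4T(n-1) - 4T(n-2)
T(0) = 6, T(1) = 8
Characteristic equation: x² + 4x + 4 = 0, which is (x - (-2))².
Repeated root r = -2.
General solution: T(n) = (A + Bn)·(-2)^n.
From T(0) = 6: A = 6.
From T(1) = 8: (A + B)·(-2) = 8 ⇒ B = -10.
So T(n) = \left(6 - 10 n\right) \cdot (-2)^n.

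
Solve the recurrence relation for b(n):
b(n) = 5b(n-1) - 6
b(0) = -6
First-order linear non-homogeneous.
Homogeneous solution: b_h(n) = A·(5)^n.
Try constant particular solution b_p = K: K = 5K - 6 ⇒ K = \frac{3}{2}.
General: b(n) = A·(5)^n + \frac{3}{2}.
Apply b(0) = -6: A + \frac{3}{2} = -6 ⇒ A = - \frac{15}{2}.
So b(n) = \frac{3}{2} - \frac{15 \cdot 5^{n}}{2}.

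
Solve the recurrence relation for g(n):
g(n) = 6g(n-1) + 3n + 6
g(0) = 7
First-order linear with linear forcing.
Homogeneous solution: g_h(n) = A·(6)^n.
Try particular g_p(n) = pn + q. Substituting:
  pn + q = 6(p(n-1) + q) + 3n + 6.
Matching the n-coefficient: p = 6p + 3 ⇒ p = - \frac{3}{5}.
Matching constants: q = -6p + 6q + 6 ⇒ q = - \frac{48}{25}.
General: g(n) = A·(6)^n - \frac{3 n}{5} - \frac{48}{25}.
Apply g(0) = 7: A - \frac{48}{25} = 7 ⇒ A = \frac{223}{25}.
So g(n) = \frac{223 \cdot 6^{n}}{25} - \frac{3 n}{5} - \frac{48}{25}.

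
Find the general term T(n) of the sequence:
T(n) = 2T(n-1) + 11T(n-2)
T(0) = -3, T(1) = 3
Characteristic equation: x² - 2x - 11 = 0.
Discriminant Δ = (2)² + 4·(11) = 48.
Roots r₁,₂ = (2 ± √48)/2, so r₁ = 1 + 2 \sqrt{3}, r₂ = 1 - 2 \sqrt{3}.
General solution: T(n) = A·r₁^n + B·r₂^n.
From the initial conditions, A + B = -3 and r₁A + r₂B = 3.
Since r₁ - r₂ = √48: A = (3 - (-3)r₂)/√48 = - \frac{3}{2} + \frac{\sqrt{3}}{2}, and B = -3 - A = - \frac{3}{2} - \frac{\sqrt{3}}{2}.
So T(n) = \left(- \frac{3}{2} + \frac{\sqrt{3}}{2}\right)\left(1 + 2 \sqrt{3}\right)^n + \left(- \frac{3}{2} - \frac{\sqrt{3}}{2}\right)\left(1 - 2 \sqrt{3}\right)^n.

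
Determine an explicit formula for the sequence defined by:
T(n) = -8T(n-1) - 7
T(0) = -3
First-order linear non-homogeneous.
Homogeneous solution: T_h(n) = A·(-8)^n.
Try constant particular solution T_p = K: K = -8K - 7 ⇒ K = - \frac{7}{9}.
General: T(n) = A·(-8)^n - \frac{7}{9}.
Apply T(0) = -3: A - \frac{7}{9} = -3 ⇒ A = - \frac{20}{9}.
So T(n) = - \frac{20 \left(-8\right)^{n}}{9} - \frac{7}{9}.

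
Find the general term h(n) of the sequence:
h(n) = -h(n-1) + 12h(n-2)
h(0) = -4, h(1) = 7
Characteristic equation: x² + x - 12 = 0, which factors as (x - (3))(x - (-4)) = 0.
Roots r₁ = 3, r₂ = -4 (distinct).
General solution: h(n) = A·(3)^n + B·(-4)^n.
From h(0) = -4: A + B = -4.
From h(1) = 7: 3A - 4B = 7.
Solving: A = - \frac{9}{7}, B = - \frac{19}{7}.
So h(n) = - \frac{19 \left(-4\right)^{n}}{7} - \frac{9 \cdot 3^{n}}{7}.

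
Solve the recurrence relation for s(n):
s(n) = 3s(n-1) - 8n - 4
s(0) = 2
First-order linear with linear forcing.
Homogeneous solution: s_h(n) = A·(3)^n.
Try particular s_p(n) = pn + q. Substituting:
  pn + q = 3(p(n-1) + q) - 8n - 4.
Matching the n-coefficient: p = 3p - 8 ⇒ p = 4.
Matching constants: q = -3p + 3q - 4 ⇒ q = 8.
General: s(n) = A·(3)^n + 4 n + 8.
Apply s(0) = 2: A + 8 = 2 ⇒ A = -6.
So s(n) = - 6 \cdot 3^{n} + 4 n + 8.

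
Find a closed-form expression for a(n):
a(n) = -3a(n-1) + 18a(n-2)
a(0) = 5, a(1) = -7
Characteristic equation: x² + 3x - 18 = 0, which factors as (x - (-6))(x - (3)) = 0.
Roots r₁ = -6, r₂ = 3 (distinct).
General solution: a(n) = A·(-6)^n + B·(3)^n.
From a(0) = 5: A + B = 5.
From a(1) = -7: -6A + 3B = -7.
Solving: A = \frac{22}{9}, B = \frac{23}{9}.
So a(n) = \frac{22 \left(-6\right)^{n}}{9} + \frac{23 \cdot 3^{n}}{9}.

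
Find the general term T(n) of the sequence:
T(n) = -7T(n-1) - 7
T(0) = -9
First-order linear non-homogeneous.
Homogeneous solution: T_h(n) = A·(-7)^n.
Try constant particular solution T_p = K: K = -7K - 7 ⇒ K = - \frac{7}{8}.
General: T(n) = A·(-7)^n - \frac{7}{8}.
Apply T(0) = -9: A - \frac{7}{8} = -9 ⇒ A = - \frac{65}{8}.
So T(n) = - \frac{65 \left(-7\right)^{n}}{8} - \frac{7}{8}.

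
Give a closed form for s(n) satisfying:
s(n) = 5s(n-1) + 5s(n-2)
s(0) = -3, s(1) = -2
Characteristic equation: x² - 5x - 5 = 0.
Discriminant Δ = (5)² + 4·(5) = 45.
Roots r₁,₂ = (5 ± √45)/2, so r₁ = \frac{5}{2} + \frac{3 \sqrt{5}}{2}, r₂ = \frac{5}{2} - \frac{3 \sqrt{5}}{2}.
General solution: s(n) = A·r₁^n + B·r₂^n.
From the initial conditions, A + B = -3 and r₁A + r₂B = -2.
Since r₁ - r₂ = √45: A = (-2 - (-3)r₂)/√45 = - \frac{3}{2} + \frac{11 \sqrt{5}}{30}, and B = -3 - A = - \frac{3}{2} - \frac{11 \sqrt{5}}{30}.
So s(n) = \left(- \frac{3}{2} + \frac{11 \sqrt{5}}{30}\right)\left(\frac{5}{2} + \frac{3 \sqrt{5}}{2}\right)^n + \left(- \frac{3}{2} - \frac{11 \sqrt{5}}{30}\right)\left(\frac{5}{2} - \frac{3 \sqrt{5}}{2}\right)^n.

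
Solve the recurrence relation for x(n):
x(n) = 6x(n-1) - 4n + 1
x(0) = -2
First-order linear with linear forcing.
Homogeneous solution: x_h(n) = A·(6)^n.
Try particular x_p(n) = pn + q. Substituting:
  pn + q = 6(p(n-1) + q) - 4n + 1.
Matching the n-coefficient: p = 6p - 4 ⇒ p = \frac{4}{5}.
Matching constants: q = -6p + 6q + 1 ⇒ q = \frac{19}{25}.
General: x(n) = A·(6)^n + \frac{4 n}{5} + \frac{19}{25}.
Apply x(0) = -2: A + \frac{19}{25} = -2 ⇒ A = - \frac{69}{25}.
So x(n) = - \frac{69 \cdot 6^{n}}{25} + \frac{4 n}{5} + \frac{19}{25}.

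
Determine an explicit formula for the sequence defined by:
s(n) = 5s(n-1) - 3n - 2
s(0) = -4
First-order linear with linear forcing.
Homogeneous solution: s_h(n) = A·(5)^n.
Try particular s_p(n) = pn + q. Substituting:
  pn + q = 5(p(n-1) + q) - 3n - 2.
Matching the n-coefficient: p = 5p - 3 ⇒ p = \frac{3}{4}.
Matching constants: q = -5p + 5q - 2 ⇒ q = \frac{23}{16}.
General: s(n) = A·(5)^n + \frac{3 n}{4} + \frac{23}{16}.
Apply s(0) = -4: A + \frac{23}{16} = -4 ⇒ A = - \frac{87}{16}.
So s(n) = - \frac{87 \cdot 5^{n}}{16} + \frac{3 n}{4} + \frac{23}{16}.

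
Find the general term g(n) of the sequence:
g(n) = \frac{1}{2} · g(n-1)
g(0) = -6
Pure geometric recurrence with ratio \frac{1}{2}.
By induction g(n) = g(0) · (\frac{1}{2})^n = - 6 \cdot 2^{- n}.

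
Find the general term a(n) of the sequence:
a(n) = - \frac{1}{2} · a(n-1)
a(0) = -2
Pure geometric recurrence with ratio - \frac{1}{2}.
By induction a(n) = a(0) · (- \frac{1}{2})^n = - 2 \left(- \frac{1}{2}\right)^{n}.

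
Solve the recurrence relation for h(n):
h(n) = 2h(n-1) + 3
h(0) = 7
First-order linear non-homogeneous.
Homogeneous solution: h_h(n) = A·(2)^n.
Try constant particular solution h_p = K: K = 2K + 3 ⇒ K = -3.
General: h(n) = A·(2)^n - 3.
Apply h(0) = 7: A - 3 = 7 ⇒ A = 10.
So h(n) = 10 \cdot 2^{n} - 3.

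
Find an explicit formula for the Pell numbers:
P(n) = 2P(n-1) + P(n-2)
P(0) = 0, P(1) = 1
This is the Pell sequence.
Characteristic equation: x² - 2x - 1 = 0; roots r₁ = 1 + \sqrt{2}, r₂ = 1 - \sqrt{2}.
General: P(n) = A·r₁^n + B·r₂^n. Solving with P(0)=0, P(1)=1 gives A = \frac{\sqrt{2}}{4}, B = - \frac{\sqrt{2}}{4}.
So P(n) = \frac{\sqrt{2} \left(- \left(1 - \sqrt{2}\right)^{n} + \left(1 + \sqrt{2}\right)^{n}\right)}{4}.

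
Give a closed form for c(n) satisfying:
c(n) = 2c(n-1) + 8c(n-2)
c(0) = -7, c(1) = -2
Characteristic equation: x² - 2x - 8 = 0, which factors as (x - (-2))(x - (4)) = 0.
Roots r₁ = -2, r₂ = 4 (distinct).
General solution: c(n) = A·(-2)^n + B·(4)^n.
From c(0) = -7: A + B = -7.
From c(1) = -2: -2A + 4B = -2.
Solving: A = - \frac{13}{3}, B = - \frac{8}{3}.
So c(n) = - \frac{13 \left(-2\right)^{n}}{3} - \frac{8 \cdot 4^{n}}{3}.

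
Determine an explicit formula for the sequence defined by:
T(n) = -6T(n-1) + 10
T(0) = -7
First-order linear non-homogeneous.
Homogeneous solution: T_h(n) = A·(-6)^n.
Try constant particular solution T_p = K: K = -6K + 10 ⇒ K = \frac{10}{7}.
General: T(n) = A·(-6)^n + \frac{10}{7}.
Apply T(0) = -7: A + \frac{10}{7} = -7 ⇒ A = - \frac{59}{7}.
So T(n) = \frac{10}{7} - \frac{59 \left(-6\right)^{n}}{7}.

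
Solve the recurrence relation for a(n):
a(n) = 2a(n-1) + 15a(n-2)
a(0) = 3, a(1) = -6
Characteristic equation: x² - 2x - 15 = 0, which factors as (x - (-3))(x - (5)) = 0.
Roots r₁ = -3, r₂ = 5 (distinct).
General solution: a(n) = A·(-3)^n + B·(5)^n.
From a(0) = 3: A + B = 3.
From a(1) = -6: -3A + 5B = -6.
Solving: A = \frac{21}{8}, B = \frac{3}{8}.
So a(n) = \frac{21 \left(-3\right)^{n}}{8} + \frac{3 \cdot 5^{n}}{8}.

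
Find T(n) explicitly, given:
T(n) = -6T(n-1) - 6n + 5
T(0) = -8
First-order linear with linear forcing.
Homogeneous solution: T_h(n) = A·(-6)^n.
Try particular T_p(n) = pn + q. Substituting:
  pn + q = -6(p(n-1) + q) - 6n + 5.
Matching the n-coefficient: p = -6p - 6 ⇒ p = - \frac{6}{7}.
Matching constants: q = 6p - 6q + 5 ⇒ q = - \frac{1}{49}.
General: T(n) = A·(-6)^n - \frac{6 n}{7} - \frac{1}{49}.
Apply T(0) = -8: A - \frac{1}{49} = -8 ⇒ A = - \frac{391}{49}.
So T(n) = - \frac{391 \left(-6\right)^{n}}{49} - \frac{6 n}{7} - \frac{1}{49}.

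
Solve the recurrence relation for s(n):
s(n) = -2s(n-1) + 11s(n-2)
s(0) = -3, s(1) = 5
Characteristic equation: x² + 2x - 11 = 0.
Discriminant Δ = (-2)² + 4·(11) = 48.
Roots r₁,₂ = (-2 ± √48)/2, so r₁ = -1 + 2 \sqrt{3}, r₂ = - 2 \sqrt{3} - 1.
General solution: s(n) = A·r₁^n + B·r₂^n.
From the initial conditions, A + B = -3 and r₁A + r₂B = 5.
Since r₁ - r₂ = √48: A = (5 - (-3)r₂)/√48 = - \frac{3}{2} + \frac{\sqrt{3}}{6}, and B = -3 - A = - \frac{3}{2} - \frac{\sqrt{3}}{6}.
So s(n) = \left(- \frac{3}{2} + \frac{\sqrt{3}}{6}\right)\left(-1 + 2 \sqrt{3}\right)^n + \left(- \frac{3}{2} - \frac{\sqrt{3}}{6}\right)\left(- 2 \sqrt{3} - 1\right)^n.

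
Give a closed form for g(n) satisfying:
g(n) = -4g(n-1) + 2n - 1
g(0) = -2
First-order linear with linear forcing.
Homogeneous solution: g_h(n) = A·(-4)^n.
Try particular g_p(n) = pn + q. Substituting:
  pn + q = -4(p(n-1) + q) + 2n - 1.
Matching the n-coefficient: p = -4p + 2 ⇒ p = \frac{2}{5}.
Matching constants: q = 4p - 4q - 1 ⇒ q = \frac{3}{25}.
General: g(n) = A·(-4)^n + \frac{2 n}{5} + \frac{3}{25}.
Apply g(0) = -2: A + \frac{3}{25} = -2 ⇒ A = - \frac{53}{25}.
So g(n) = - \frac{53 \left(-4\right)^{n}}{25} + \frac{2 n}{5} + \frac{3}{25}.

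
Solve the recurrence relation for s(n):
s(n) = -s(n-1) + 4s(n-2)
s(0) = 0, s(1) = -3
Characteristic equation: x² + x - 4 = 0.
Discriminant Δ = (-1)² + 4·(4) = 17.
Roots r₁,₂ = (-1 ± √17)/2, so r₁ = - \frac{1}{2} + \frac{\sqrt{17}}{2}, r₂ = - \frac{\sqrt{17}}{2} - \frac{1}{2}.
General solution: s(n) = A·r₁^n + B·r₂^n.
From the initial conditions, A + B = 0 and r₁A + r₂B = -3.
Since r₁ - r₂ = √17: A = (-3 - (0)r₂)/√17 = - \frac{3 \sqrt{17}}{17}, and B = 0 - A = \frac{3 \sqrt{17}}{17}.
So s(n) = \left(- \frac{3 \sqrt{17}}{17}\right)\left(- \frac{1}{2} + \frac{\sqrt{17}}{2}\right)^n + \left(\frac{3 \sqrt{17}}{17}\right)\left(- \frac{\sqrt{17}}{2} - \frac{1}{2}\right)^n.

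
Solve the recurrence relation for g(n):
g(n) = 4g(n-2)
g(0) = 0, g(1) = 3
Characteristic equation: x² - 4 = 0, which factors as (x - (2))(x - (-2)) = 0.
Roots r₁ = 2, r₂ = -2 (distinct).
General solution: g(n) = A·(2)^n + B·(-2)^n.
From g(0) = 0: A + B = 0.
From g(1) = 3: 2A - 2B = 3.
Solving: A = \frac{3}{4}, B = - \frac{3}{4}.
So g(n) = - \frac{3 \left(-2\right)^{n}}{4} + \frac{3 \cdot 2^{n}}{4}.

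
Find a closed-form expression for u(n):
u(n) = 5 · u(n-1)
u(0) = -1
Pure geometric recurrence with ratio 5.
By induction u(n) = u(0) · (5)^n = - 5^{n}.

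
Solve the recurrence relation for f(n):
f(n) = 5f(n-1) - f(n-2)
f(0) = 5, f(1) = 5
Characteristic equation: x² - 5x + 1 = 0.
Discriminant Δ = (5)² + 4·(-1) = 21.
Roots r₁,₂ = (5 ± √21)/2, so r₁ = \frac{\sqrt{21}}{2} + \frac{5}{2}, r₂ = \frac{5}{2} - \frac{\sqrt{21}}{2}.
General solution: f(n) = A·r₁^n + B·r₂^n.
From the initial conditions, A + B = 5 and r₁A + r₂B = 5.
Since r₁ - r₂ = √21: A = (5 - (5)r₂)/√21 = \frac{5}{2} - \frac{5 \sqrt{21}}{14}, and B = 5 - A = \frac{5 \sqrt{21}}{14} + \frac{5}{2}.
So f(n) = \left(\frac{5}{2} - \frac{5 \sqrt{21}}{14}\right)\left(\frac{\sqrt{21}}{2} + \frac{5}{2}\right)^n + \left(\frac{5 \sqrt{21}}{14} + \frac{5}{2}\right)\left(\frac{5}{2} - \frac{\sqrt{21}}{2}\right)^n.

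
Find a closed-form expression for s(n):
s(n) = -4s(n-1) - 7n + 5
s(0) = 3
First-order linear with linear forcing.
Homogeneous solution: s_h(n) = A·(-4)^n.
Try particular s_p(n) = pn + q. Substituting:
  pn + q = -4(p(n-1) + q) - 7n + 5.
Matching the n-coefficient: p = -4p - 7 ⇒ p = - \frac{7}{5}.
Matching constants: q = 4p - 4q + 5 ⇒ q = - \frac{3}{25}.
General: s(n) = A·(-4)^n - \frac{7 n}{5} - \frac{3}{25}.
Apply s(0) = 3: A - \frac{3}{25} = 3 ⇒ A = \frac{78}{25}.
So s(n) = \frac{78 \left(-4\right)^{n}}{25} - \frac{7 n}{5} - \frac{3}{25}.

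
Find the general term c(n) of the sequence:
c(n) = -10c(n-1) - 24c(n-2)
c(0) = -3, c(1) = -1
Characteristic equation: x² + 10x + 24 = 0, which factors as (x - (-6))(x - (-4)) = 0.
Roots r₁ = -6, r₂ = -4 (distinct).
General solution: c(n) = A·(-6)^n + B·(-4)^n.
From c(0) = -3: A + B = -3.
From c(1) = -1: -6A - 4B = -1.
Solving: A = \frac{13}{2}, B = - \frac{19}{2}.
So c(n) = - \frac{19 \left(-4\right)^{n}}{2} + \frac{13 \left(-6\right)^{n}}{2}.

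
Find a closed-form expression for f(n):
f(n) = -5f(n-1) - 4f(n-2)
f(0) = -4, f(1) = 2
Characteristic equation: x² + 5x + 4 = 0, which factors as (x - (-1))(x - (-4)) = 0.
Roots r₁ = -1, r₂ = -4 (distinct).
General solution: f(n) = A·(-1)^n + B·(-4)^n.
From f(0) = -4: A + B = -4.
From f(1) = 2: -A - 4B = 2.
Solving: A = - \frac{14}{3}, B = \frac{2}{3}.
So f(n) = - \frac{14 \left(-1\right)^{n}}{3} + \frac{2 \left(-4\right)^{n}}{3}.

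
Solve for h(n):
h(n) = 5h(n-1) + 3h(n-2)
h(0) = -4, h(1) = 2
Characteristic equation: x² - 5x - 3 = 0.
Discriminant Δ = (5)² + 4·(3) = 37.
Roots r₁,₂ = (5 ± √37)/2, so r₁ = \frac{5}{2} + \frac{\sqrt{37}}{2}, r₂ = \frac{5}{2} - \frac{\sqrt{37}}{2}.
General solution: h(n) = A·r₁^n + B·r₂^n.
From the initial conditions, A + B = -4 and r₁A + r₂B = 2.
Since r₁ - r₂ = √37: A = (2 - (-4)r₂)/√37 = -2 + \frac{12 \sqrt{37}}{37}, and B = -4 - A = -2 - \frac{12 \sqrt{37}}{37}.
So h(n) = \left(-2 + \frac{12 \sqrt{37}}{37}\right)\left(\frac{5}{2} + \frac{\sqrt{37}}{2}\right)^n + \left(-2 - \frac{12 \sqrt{37}}{37}\right)\left(\frac{5}{2} - \frac{\sqrt{37}}{2}\right)^n.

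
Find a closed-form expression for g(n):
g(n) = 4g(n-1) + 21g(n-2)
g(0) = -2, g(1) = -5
Characteristic equation: x² - 4x - 21 = 0, which factors as (x - (7))(x - (-3)) = 0.
Roots r₁ = 7, r₂ = -3 (distinct).
General solution: g(n) = A·(7)^n + B·(-3)^n.
From g(0) = -2: A + B = -2.
From g(1) = -5: 7A - 3B = -5.
Solving: A = - \frac{11}{10}, B = - \frac{9}{10}.
So g(n) = - \frac{9 \left(-3\right)^{n}}{10} - \frac{11 \cdot 7^{n}}{10}.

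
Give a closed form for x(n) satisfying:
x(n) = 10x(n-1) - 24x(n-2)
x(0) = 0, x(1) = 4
Characteristic equation: x² - 10x + 24 = 0, which factors as (x - (6))(x - (4)) = 0.
Roots r₁ = 6, r₂ = 4 (distinct).
General solution: x(n) = A·(6)^n + B·(4)^n.
From x(0) = 0: A + B = 0.
From x(1) = 4: 6A + 4B = 4.
Solving: A = 2, B = -2.
So x(n) = - 2 \cdot 4^{n} + 2 \cdot 6^{n}.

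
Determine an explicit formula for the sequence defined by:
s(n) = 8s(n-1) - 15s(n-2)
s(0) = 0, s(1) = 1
Characteristic equation: x² - 8x + 15 = 0, which factors as (x - (3))(x - (5)) = 0.
Roots r₁ = 3, r₂ = 5 (distinct).
General solution: s(n) = A·(3)^n + B·(5)^n.
From s(0) = 0: A + B = 0.
From s(1) = 1: 3A + 5B = 1.
Solving: A = - \frac{1}{2}, B = \frac{1}{2}.
So s(n) = - \frac{3^{n}}{2} + \frac{5^{n}}{2}.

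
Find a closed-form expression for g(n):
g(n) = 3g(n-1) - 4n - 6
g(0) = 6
First-order linear with linear forcing.
Homogeneous solution: g_h(n) = A·(3)^n.
Try particular g_p(n) = pn + q. Substituting:
  pn + q = 3(p(n-1) + q) - 4n - 6.
Matching the n-coefficient: p = 3p - 4 ⇒ p = 2.
Matching constants: q = -3p + 3q - 6 ⇒ q = 6.
General: g(n) = A·(3)^n + 2 n + 6.
Apply g(0) = 6: A + 6 = 6 ⇒ A = 0.
So g(n) = 2 n + 6.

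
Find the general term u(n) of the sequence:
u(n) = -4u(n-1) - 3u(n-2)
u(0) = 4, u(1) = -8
Characteristic equation: x² + 4x + 3 = 0, which factors as (x - (-3))(x - (-1)) = 0.
Roots r₁ = -3, r₂ = -1 (distinct).
General solution: u(n) = A·(-3)^n + B·(-1)^n.
From u(0) = 4: A + B = 4.
From u(1) = -8: -3A - B = -8.
Solving: A = 2, B = 2.
So u(n) = 2 \left(-1\right)^{n} + 2 \left(-3\right)^{n}.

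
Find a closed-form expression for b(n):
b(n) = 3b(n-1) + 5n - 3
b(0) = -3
First-order linear with linear forcing.
Homogeneous solution: b_h(n) = A·(3)^n.
Try particular b_p(n) = pn + q. Substituting:
  pn + q = 3(p(n-1) + q) + 5n - 3.
Matching the n-coefficient: p = 3p + 5 ⇒ p = - \frac{5}{2}.
Matching constants: q = -3p + 3q - 3 ⇒ q = - \frac{9}{4}.
General: b(n) = A·(3)^n - \frac{5 n}{2} - \frac{9}{4}.
Apply b(0) = -3: A - \frac{9}{4} = -3 ⇒ A = - \frac{3}{4}.
So b(n) = - \frac{3 \cdot 3^{n}}{4} - \frac{5 n}{2} - \frac{9}{4}.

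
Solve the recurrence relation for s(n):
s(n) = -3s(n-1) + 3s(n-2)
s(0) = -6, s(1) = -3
Characteristic equation: x² + 3x - 3 = 0.
Discriminant Δ = (-3)² + 4·(3) = 21.
Roots r₁,₂ = (-3 ± √21)/2, so r₁ = - \frac{3}{2} + \frac{\sqrt{21}}{2}, r₂ = - \frac{\sqrt{21}}{2} - \frac{3}{2}.
General solution: s(n) = A·r₁^n + B·r₂^n.
From the initial conditions, A + B = -6 and r₁A + r₂B = -3.
Since r₁ - r₂ = √21: A = (-3 - (-6)r₂)/√21 = -3 - \frac{4 \sqrt{21}}{7}, and B = -6 - A = -3 + \frac{4 \sqrt{21}}{7}.
So s(n) = \left(-3 - \frac{4 \sqrt{21}}{7}\right)\left(- \frac{3}{2} + \frac{\sqrt{21}}{2}\right)^n + \left(-3 + \frac{4 \sqrt{21}}{7}\right)\left(- \frac{\sqrt{21}}{2} - \frac{3}{2}\right)^n.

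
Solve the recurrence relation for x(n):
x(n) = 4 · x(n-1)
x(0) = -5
Pure geometric recurrence with ratio 4.
By induction x(n) = x(0) · (4)^n = - 5 \cdot 4^{n}.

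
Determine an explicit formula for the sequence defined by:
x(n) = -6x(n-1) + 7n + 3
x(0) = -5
First-order linear with linear forcing.
Homogeneous solution: x_h(n) = A·(-6)^n.
Try particular x_p(n) = pn + q. Substituting:
  pn + q = -6(p(n-1) + q) + 7n + 3.
Matching the n-coefficient: p = -6p + 7 ⇒ p = 1.
Matching constants: q = 6p - 6q + 3 ⇒ q = \frac{9}{7}.
General: x(n) = A·(-6)^n + n + \frac{9}{7}.
Apply x(0) = -5: A + \frac{9}{7} = -5 ⇒ A = - \frac{44}{7}.
So x(n) = - \frac{44 \left(-6\right)^{n}}{7} + n + \frac{9}{7}.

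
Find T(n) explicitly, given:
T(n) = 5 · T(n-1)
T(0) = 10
Pure geometric recurrence with ratio 5.
By induction T(n) = T(0) · (5)^n = 10 \cdot 5^{n}.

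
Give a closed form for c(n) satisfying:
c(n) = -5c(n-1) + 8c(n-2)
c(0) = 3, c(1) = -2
Characteristic equation: x² + 5x - 8 = 0.
Discriminant Δ = (-5)² + 4·(8) = 57.
Roots r₁,₂ = (-5 ± √57)/2, so r₁ = - \frac{5}{2} + \frac{\sqrt{57}}{2}, r₂ = - \frac{\sqrt{57}}{2} - \frac{5}{2}.
General solution: c(n) = A·r₁^n + B·r₂^n.
From the initial conditions, A + B = 3 and r₁A + r₂B = -2.
Since r₁ - r₂ = √57: A = (-2 - (3)r₂)/√57 = \frac{11 \sqrt{57}}{114} + \frac{3}{2}, and B = 3 - A = \frac{3}{2} - \frac{11 \sqrt{57}}{114}.
So c(n) = \left(\frac{11 \sqrt{57}}{114} + \frac{3}{2}\right)\left(- \frac{5}{2} + \frac{\sqrt{57}}{2}\right)^n + \left(\frac{3}{2} - \frac{11 \sqrt{57}}{114}\right)\left(- \frac{\sqrt{57}}{2} - \frac{5}{2}\right)^n.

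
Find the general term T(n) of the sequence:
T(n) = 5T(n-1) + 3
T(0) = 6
First-order linear non-homogeneous.
Homogeneous solution: T_h(n) = A·(5)^n.
Try constant particular solution T_p = K: K = 5K + 3 ⇒ K = - \frac{3}{4}.
General: T(n) = A·(5)^n - \frac{3}{4}.
Apply T(0) = 6: A - \frac{3}{4} = 6 ⇒ A = \frac{27}{4}.
So T(n) = \frac{27 \cdot 5^{n}}{4} - \frac{3}{4}.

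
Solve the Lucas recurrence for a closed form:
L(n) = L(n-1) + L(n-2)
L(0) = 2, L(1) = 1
This is the Lucas sequence.
Characteristic equation: x² - x - 1 = 0; roots r₁ = \frac{1}{2} + \frac{\sqrt{5}}{2}, r₂ = \frac{1}{2} - \frac{\sqrt{5}}{2}.
General: L(n) = A·r₁^n + B·r₂^n. Solving with L(0)=2, L(1)=1 gives A = 1, B = 1.
So L(n) = 2^{- n} \left(\left(1 - \sqrt{5}\right)^{n} + \left(1 + \sqrt{5}\right)^{n}\right).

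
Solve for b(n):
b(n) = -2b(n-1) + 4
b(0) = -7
First-order linear non-homogeneous.
Homogeneous solution: b_h(n) = A·(-2)^n.
Try constant particular solution b_p = K: K = -2K + 4 ⇒ K = \frac{4}{3}.
General: b(n) = A·(-2)^n + \frac{4}{3}.
Apply b(0) = -7: A + \frac{4}{3} = -7 ⇒ A = - \frac{25}{3}.
So b(n) = \frac{4}{3} - \frac{25 \left(-2\right)^{n}}{3}.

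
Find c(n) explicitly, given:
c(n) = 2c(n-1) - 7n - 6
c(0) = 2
First-order linear with linear forcing.
Homogeneous solution: c_h(n) = A·(2)^n.
Try particular c_p(n) = pn + q. Substituting:
  pn + q = 2(p(n-1) + q) - 7n - 6.
Matching the n-coefficient: p = 2p - 7 ⇒ p = 7.
Matching constants: q = -2p + 2q - 6 ⇒ q = 20.
General: c(n) = A·(2)^n + 7 n + 20.
Apply c(0) = 2: A + 20 = 2 ⇒ A = -18.
So c(n) = - 18 \cdot 2^{n} + 7 n + 20.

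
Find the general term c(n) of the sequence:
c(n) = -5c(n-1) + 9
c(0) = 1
First-order linear non-homogeneous.
Homogeneous solution: c_h(n) = A·(-5)^n.
Try constant particular solution c_p = K: K = -5K + 9 ⇒ K = \frac{3}{2}.
General: c(n) = A·(-5)^n + \frac{3}{2}.
Apply c(0) = 1: A + \frac{3}{2} = 1 ⇒ A = - \frac{1}{2}.
So c(n) = \frac{3}{2} - \frac{\left(-5\right)^{n}}{2}.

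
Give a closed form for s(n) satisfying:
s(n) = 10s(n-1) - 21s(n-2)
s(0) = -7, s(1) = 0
Characteristic equation: x² - 10x + 21 = 0, which factors as (x - (7))(x - (3)) = 0.
Roots r₁ = 7, r₂ = 3 (distinct).
General solution: s(n) = A·(7)^n + B·(3)^n.
From s(0) = -7: A + B = -7.
From s(1) = 0: 7A + 3B = 0.
Solving: A = \frac{21}{4}, B = - \frac{49}{4}.
So s(n) = - \frac{49 \cdot 3^{n}}{4} + \frac{21 \cdot 7^{n}}{4}.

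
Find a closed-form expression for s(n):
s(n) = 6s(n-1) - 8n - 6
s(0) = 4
First-order linear with linear forcing.
Homogeneous solution: s_h(n) = A·(6)^n.
Try particular s_p(n) = pn + q. Substituting:
  pn + q = 6(p(n-1) + q) - 8n - 6.
Matching the n-coefficient: p = 6p - 8 ⇒ p = \frac{8}{5}.
Matching constants: q = -6p + 6q - 6 ⇒ q = \frac{78}{25}.
General: s(n) = A·(6)^n + \frac{8 n}{5} + \frac{78}{25}.
Apply s(0) = 4: A + \frac{78}{25} = 4 ⇒ A = \frac{22}{25}.
So s(n) = \frac{22 \cdot 6^{n}}{25} + \frac{8 n}{5} + \frac{78}{25}.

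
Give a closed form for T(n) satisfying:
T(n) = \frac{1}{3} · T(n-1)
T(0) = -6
Pure geometric recurrence with ratio \frac{1}{3}.
By induction T(n) = T(0) · (\frac{1}{3})^n = - 6 \cdot 3^{- n}.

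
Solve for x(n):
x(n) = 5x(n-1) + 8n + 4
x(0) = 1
First-order linear with linear forcing.
Homogeneous solution: x_h(n) = A·(5)^n.
Try particular x_p(n) = pn + q. Substituting:
  pn + q = 5(p(n-1) + q) + 8n + 4.
Matching the n-coefficient: p = 5p + 8 ⇒ p = -2.
Matching constants: q = -5p + 5q + 4 ⇒ q = - \frac{7}{2}.
General: x(n) = A·(5)^n - 2 n - \frac{7}{2}.
Apply x(0) = 1: A - \frac{7}{2} = 1 ⇒ A = \frac{9}{2}.
So x(n) = \frac{9 \cdot 5^{n}}{2} - 2 n - \frac{7}{2}.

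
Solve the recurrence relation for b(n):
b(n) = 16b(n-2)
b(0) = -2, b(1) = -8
Characteristic equation: x² - 16 = 0, which factors as (x - (-4))(x - (4)) = 0.
Roots r₁ = -4, r₂ = 4 (distinct).
General solution: b(n) = A·(-4)^n + B·(4)^n.
From b(0) = -2: A + B = -2.
From b(1) = -8: -4A + 4B = -8.
Solving: A = 0, B = -2.
So b(n) = - 2 \cdot 4^{n}.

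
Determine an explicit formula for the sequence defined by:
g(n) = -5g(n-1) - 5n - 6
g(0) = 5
First-order linear with linear forcing.
Homogeneous solution: g_h(n) = A·(-5)^n.
Try particular g_p(n) = pn + q. Substituting:
  pn + q = -5(p(n-1) + q) - 5n - 6.
Matching the n-coefficient: p = -5p - 5 ⇒ p = - \frac{5}{6}.
Matching constants: q = 5p - 5q - 6 ⇒ q = - \frac{61}{36}.
General: g(n) = A·(-5)^n - \frac{5 n}{6} - \frac{61}{36}.
Apply g(0) = 5: A - \frac{61}{36} = 5 ⇒ A = \frac{241}{36}.
So g(n) = \frac{241 \left(-5\right)^{n}}{36} - \frac{5 n}{6} - \frac{61}{36}.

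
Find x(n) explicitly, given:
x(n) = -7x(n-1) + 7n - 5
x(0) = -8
First-order linear with linear forcing.
Homogeneous solution: x_h(n) = A·(-7)^n.
Try particular x_p(n) = pn + q. Substituting:
  pn + q = -7(p(n-1) + q) + 7n - 5.
Matching the n-coefficient: p = -7p + 7 ⇒ p = \frac{7}{8}.
Matching constants: q = 7p - 7q - 5 ⇒ q = \frac{9}{64}.
General: x(n) = A·(-7)^n + \frac{7 n}{8} + \frac{9}{64}.
Apply x(0) = -8: A + \frac{9}{64} = -8 ⇒ A = - \frac{521}{64}.
So x(n) = - \frac{521 \left(-7\right)^{n}}{64} + \frac{7 n}{8} + \frac{9}{64}.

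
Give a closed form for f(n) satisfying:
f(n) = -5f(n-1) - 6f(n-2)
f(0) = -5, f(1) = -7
Characteristic equation: x² + 5x + 6 = 0, which factors as (x - (-2))(x - (-3)) = 0.
Roots r₁ = -2, r₂ = -3 (distinct).
General solution: f(n) = A·(-2)^n + B·(-3)^n.
From f(0) = -5: A + B = -5.
From f(1) = -7: -2A - 3B = -7.
Solving: A = -22, B = 17.
So f(n) = - 22 \left(-2\right)^{n} + 17 \left(-3\right)^{n}.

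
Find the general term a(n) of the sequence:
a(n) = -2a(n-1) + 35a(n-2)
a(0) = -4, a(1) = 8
Characteristic equation: x² + 2x - 35 = 0, which factors as (x - (5))(x - (-7)) = 0.
Roots r₁ = 5, r₂ = -7 (distinct).
General solution: a(n) = A·(5)^n + B·(-7)^n.
From a(0) = -4: A + B = -4.
From a(1) = 8: 5A - 7B = 8.
Solving: A = - \frac{5}{3}, B = - \frac{7}{3}.
So a(n) = - \frac{7 \left(-7\right)^{n}}{3} - \frac{5 \cdot 5^{n}}{3}.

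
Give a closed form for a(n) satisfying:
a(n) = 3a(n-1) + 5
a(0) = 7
First-order linear non-homogeneous.
Homogeneous solution: a_h(n) = A·(3)^n.
Try constant particular solution a_p = K: K = 3K + 5 ⇒ K = - \frac{5}{2}.
General: a(n) = A·(3)^n - \frac{5}{2}.
Apply a(0) = 7: A - \frac{5}{2} = 7 ⇒ A = \frac{19}{2}.
So a(n) = \frac{19 \cdot 3^{n}}{2} - \frac{5}{2}.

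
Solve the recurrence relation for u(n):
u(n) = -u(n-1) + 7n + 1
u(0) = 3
First-order linear with linear forcing.
Homogeneous solution: u_h(n) = A·(-1)^n.
Try particular u_p(n) = pn + q. Substituting:
  pn + q = -(p(n-1) + q) + 7n + 1.
Matching the n-coefficient: p = -p + 7 ⇒ p = \frac{7}{2}.
Matching constants: q = p - q + 1 ⇒ q = \frac{9}{4}.
General: u(n) = A·(-1)^n + \frac{7 n}{2} + \frac{9}{4}.
Apply u(0) = 3: A + \frac{9}{4} = 3 ⇒ A = \frac{3}{4}.
So u(n) = \frac{3 \left(-1\right)^{n}}{4} + \frac{7 n}{2} + \frac{9}{4}.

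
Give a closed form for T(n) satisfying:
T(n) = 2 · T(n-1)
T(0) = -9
Pure geometric recurrence with ratio 2.
By induction T(n) = T(0) · (2)^n = - 9 \cdot 2^{n}.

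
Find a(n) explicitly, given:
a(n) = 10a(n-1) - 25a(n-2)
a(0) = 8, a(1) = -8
Characteristic equation: x² - 10x + 25 = 0, which is (x - (5))².
Repeated root r = 5.
General solution: a(n) = (A + Bn)·(5)^n.
From a(0) = 8: A = 8.
From a(1) = -8: (A + B)·(5) = -8 ⇒ B = - \frac{48}{5}.
So a(n) = \left(8 - \frac{48 n}{5}\right) \cdot (5)^n.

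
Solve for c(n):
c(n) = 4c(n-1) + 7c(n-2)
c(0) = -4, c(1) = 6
Characteristic equation: x² - 4x - 7 = 0.
Discriminant Δ = (4)² + 4·(7) = 44.
Roots r₁,₂ = (4 ± √44)/2, so r₁ = 2 + \sqrt{11}, r₂ = 2 - \sqrt{11}.
General solution: c(n) = A·r₁^n + B·r₂^n.
From the initial conditions, A + B = -4 and r₁A + r₂B = 6.
Since r₁ - r₂ = √44: A = (6 - (-4)r₂)/√44 = -2 + \frac{7 \sqrt{11}}{11}, and B = -4 - A = - \frac{7 \sqrt{11}}{11} - 2.
So c(n) = \left(-2 + \frac{7 \sqrt{11}}{11}\right)\left(2 + \sqrt{11}\right)^n + \left(- \frac{7 \sqrt{11}}{11} - 2\right)\left(2 - \sqrt{11}\right)^n.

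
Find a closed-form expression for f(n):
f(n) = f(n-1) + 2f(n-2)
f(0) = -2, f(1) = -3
Characteristic equation: x² - x - 2 = 0, which factors as (x - (2))(x - (-1)) = 0.
Roots r₁ = 2, r₂ = -1 (distinct).
General solution: f(n) = A·(2)^n + B·(-1)^n.
From f(0) = -2: A + B = -2.
From f(1) = -3: 2A - B = -3.
Solving: A = - \frac{5}{3}, B = - \frac{1}{3}.
So f(n) = - \frac{\left(-1\right)^{n}}{3} - \frac{5 \cdot 2^{n}}{3}.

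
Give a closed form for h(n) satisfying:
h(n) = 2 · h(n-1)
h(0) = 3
Pure geometric recurrence with ratio 2.
By induction h(n) = h(0) · (2)^n = 3 \cdot 2^{n}.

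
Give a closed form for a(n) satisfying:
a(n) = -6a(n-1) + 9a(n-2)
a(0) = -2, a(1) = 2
Characteristic equation: x² + 6x - 9 = 0.
Discriminant Δ = (-6)² + 4·(9) = 72.
Roots r₁,₂ = (-6 ± √72)/2, so r₁ = -3 + 3 \sqrt{2}, r₂ = - 3 \sqrt{2} - 3.
General solution: a(n) = A·r₁^n + B·r₂^n.
From the initial conditions, A + B = -2 and r₁A + r₂B = 2.
Since r₁ - r₂ = √72: A = (2 - (-2)r₂)/√72 = -1 - \frac{\sqrt{2}}{3}, and B = -2 - A = -1 + \frac{\sqrt{2}}{3}.
So a(n) = \left(-1 - \frac{\sqrt{2}}{3}\right)\left(-3 + 3 \sqrt{2}\right)^n + \left(-1 + \frac{\sqrt{2}}{3}\right)\left(- 3 \sqrt{2} - 3\right)^n.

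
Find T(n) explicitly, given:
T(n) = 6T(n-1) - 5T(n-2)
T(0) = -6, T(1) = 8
Characteristic equation: x² - 6x + 5 = 0, which factors as (x - (1))(x - (5)) = 0.
Roots r₁ = 1, r₂ = 5 (distinct).
General solution: T(n) = A·(1)^n + B·(5)^n.
From T(0) = -6: A + B = -6.
From T(1) = 8: A + 5B = 8.
Solving: A = - \frac{19}{2}, B = \frac{7}{2}.
So T(n) = \frac{7 \cdot 5^{n}}{2} - \frac{19}{2}.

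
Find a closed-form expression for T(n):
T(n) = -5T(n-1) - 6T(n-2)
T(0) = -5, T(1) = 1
Characteristic equation: x² + 5x + 6 = 0, which factors as (x - (-2))(x - (-3)) = 0.
Roots r₁ = -2, r₂ = -3 (distinct).
General solution: T(n) = A·(-2)^n + B·(-3)^n.
From T(0) = -5: A + B = -5.
From T(1) = 1: -2A - 3B = 1.
Solving: A = -14, B = 9.
So T(n) = - 14 \left(-2\right)^{n} + 9 \left(-3\right)^{n}.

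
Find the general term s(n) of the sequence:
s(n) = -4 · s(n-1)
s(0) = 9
Pure geometric recurrence with ratio -4.
By induction s(n) = s(0) · (-4)^n = 9 \left(-4\right)^{n}.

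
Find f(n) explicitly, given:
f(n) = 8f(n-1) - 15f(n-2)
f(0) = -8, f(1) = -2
Characteristic equation: x² - 8x + 15 = 0, which factors as (x - (5))(x - (3)) = 0.
Roots r₁ = 5, r₂ = 3 (distinct).
General solution: f(n) = A·(5)^n + B·(3)^n.
From f(0) = -8: A + B = -8.
From f(1) = -2: 5A + 3B = -2.
Solving: A = 11, B = -19.
So f(n) = - 19 \cdot 3^{n} + 11 \cdot 5^{n}.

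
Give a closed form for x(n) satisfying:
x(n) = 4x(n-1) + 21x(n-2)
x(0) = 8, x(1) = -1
Characteristic equation: x² - 4x - 21 = 0, which factors as (x - (7))(x - (-3)) = 0.
Roots r₁ = 7, r₂ = -3 (distinct).
General solution: x(n) = A·(7)^n + B·(-3)^n.
From x(0) = 8: A + B = 8.
From x(1) = -1: 7A - 3B = -1.
Solving: A = \frac{23}{10}, B = \frac{57}{10}.
So x(n) = \frac{57 \left(-3\right)^{n}}{10} + \frac{23 \cdot 7^{n}}{10}.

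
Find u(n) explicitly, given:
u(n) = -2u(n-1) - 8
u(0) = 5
First-order linear non-homogeneous.
Homogeneous solution: u_h(n) = A·(-2)^n.
Try constant particular solution u_p = K: K = -2K - 8 ⇒ K = - \frac{8}{3}.
General: u(n) = A·(-2)^n - \frac{8}{3}.
Apply u(0) = 5: A - \frac{8}{3} = 5 ⇒ A = \frac{23}{3}.
So u(n) = \frac{23 \left(-2\right)^{n}}{3} - \frac{8}{3}.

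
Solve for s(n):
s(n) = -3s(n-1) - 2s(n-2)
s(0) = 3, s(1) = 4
Characteristic equation: x² + 3x + 2 = 0, which factors as (x - (-2))(x - (-1)) = 0.
Roots r₁ = -2, r₂ = -1 (distinct).
General solution: s(n) = A·(-2)^n + B·(-1)^n.
From s(0) = 3: A + B = 3.
From s(1) = 4: -2A - B = 4.
Solving: A = -7, B = 10.
So s(n) = 10 \left(-1\right)^{n} - 7 \left(-2\right)^{n}.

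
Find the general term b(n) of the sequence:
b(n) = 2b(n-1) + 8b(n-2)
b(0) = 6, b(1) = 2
Characteristic equation: x² - 2x - 8 = 0, which factors as (x - (4))(x - (-2)) = 0.
Roots r₁ = 4, r₂ = -2 (distinct).
General solution: b(n) = A·(4)^n + B·(-2)^n.
From b(0) = 6: A + B = 6.
From b(1) = 2: 4A - 2B = 2.
Solving: A = \frac{7}{3}, B = \frac{11}{3}.
So b(n) = \frac{11 \left(-2\right)^{n}}{3} + \frac{7 \cdot 4^{n}}{3}.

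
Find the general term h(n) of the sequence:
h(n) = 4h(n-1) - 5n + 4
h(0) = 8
First-order linear with linear forcing.
Homogeneous solution: h_h(n) = A·(4)^n.
Try particular h_p(n) = pn + q. Substituting:
  pn + q = 4(p(n-1) + q) - 5n + 4.
Matching the n-coefficient: p = 4p - 5 ⇒ p = \frac{5}{3}.
Matching constants: q = -4p + 4q + 4 ⇒ q = \frac{8}{9}.
General: h(n) = A·(4)^n + \frac{5 n}{3} + \frac{8}{9}.
Apply h(0) = 8: A + \frac{8}{9} = 8 ⇒ A = \frac{64}{9}.
So h(n) = \frac{64 \cdot 4^{n}}{9} + \frac{5 n}{3} + \frac{8}{9}.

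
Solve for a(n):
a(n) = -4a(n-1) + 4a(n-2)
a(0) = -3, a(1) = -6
Characteristic equation: x² + 4x - 4 = 0.
Discriminant Δ = (-4)² + 4·(4) = 32.
Roots r₁,₂ = (-4 ± √32)/2, so r₁ = -2 + 2 \sqrt{2}, r₂ = - 2 \sqrt{2} - 2.
General solution: a(n) = A·r₁^n + B·r₂^n.
From the initial conditions, A + B = -3 and r₁A + r₂B = -6.
Since r₁ - r₂ = √32: A = (-6 - (-3)r₂)/√32 = - \frac{3 \sqrt{2}}{2} - \frac{3}{2}, and B = -3 - A = - \frac{3}{2} + \frac{3 \sqrt{2}}{2}.
So a(n) = \left(- \frac{3 \sqrt{2}}{2} - \frac{3}{2}\right)\left(-2 + 2 \sqrt{2}\right)^n + \left(- \frac{3}{2} + \frac{3 \sqrt{2}}{2}\right)\left(- 2 \sqrt{2} - 2\right)^n.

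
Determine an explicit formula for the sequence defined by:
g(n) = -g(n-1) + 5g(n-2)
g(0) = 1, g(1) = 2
Characteristic equation: x² + x - 5 = 0.
Discriminant Δ = (-1)² + 4·(5) = 21.
Roots r₁,₂ = (-1 ± √21)/2, so r₁ = - \frac{1}{2} + \frac{\sqrt{21}}{2}, r₂ = - \frac{\sqrt{21}}{2} - \frac{1}{2}.
General solution: g(n) = A·r₁^n + B·r₂^n.
From the initial conditions, A + B = 1 and r₁A + r₂B = 2.
Since r₁ - r₂ = √21: A = (2 - (1)r₂)/√21 = \frac{1}{2} + \frac{5 \sqrt{21}}{42}, and B = 1 - A = \frac{1}{2} - \frac{5 \sqrt{21}}{42}.
So g(n) = \left(\frac{1}{2} + \frac{5 \sqrt{21}}{42}\right)\left(- \frac{1}{2} + \frac{\sqrt{21}}{2}\right)^n + \left(\frac{1}{2} - \frac{5 \sqrt{21}}{42}\right)\left(- \frac{\sqrt{21}}{2} - \frac{1}{2}\right)^n.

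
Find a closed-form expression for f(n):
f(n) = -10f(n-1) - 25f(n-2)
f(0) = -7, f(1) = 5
Characteristic equation: x² + 10x + 25 = 0, which is (x - (-5))².
Repeated root r = -5.
General solution: f(n) = (A + Bn)·(-5)^n.
From f(0) = -7: A = -7.
From f(1) = 5: (A + B)·(-5) = 5 ⇒ B = 6.
So f(n) = \left(6 n - 7\right) \cdot (-5)^n.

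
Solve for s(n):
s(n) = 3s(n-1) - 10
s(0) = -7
First-order linear non-homogeneous.
Homogeneous solution: s_h(n) = A·(3)^n.
Try constant particular solution s_p = K: K = 3K - 10 ⇒ K = 5.
General: s(n) = A·(3)^n + 5.
Apply s(0) = -7: A + 5 = -7 ⇒ A = -12.
So s(n) = 5 - 12 \cdot 3^{n}.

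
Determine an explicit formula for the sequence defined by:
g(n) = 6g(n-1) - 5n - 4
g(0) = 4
First-order linear with linear forcing.
Homogeneous solution: g_h(n) = A·(6)^n.
Try particular g_p(n) = pn + q. Substituting:
  pn + q = 6(p(n-1) + q) - 5n - 4.
Matching the n-coefficient: p = 6p - 5 ⇒ p = 1.
Matching constants: q = -6p + 6q - 4 ⇒ q = 2.
General: g(n) = A·(6)^n + n + 2.
Apply g(0) = 4: A + 2 = 4 ⇒ A = 2.
So g(n) = 2 \cdot 6^{n} + n + 2.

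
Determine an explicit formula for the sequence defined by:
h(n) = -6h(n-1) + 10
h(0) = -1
First-order linear non-homogeneous.
Homogeneous solution: h_h(n) = A·(-6)^n.
Try constant particular solution h_p = K: K = -6K + 10 ⇒ K = \frac{10}{7}.
General: h(n) = A·(-6)^n + \frac{10}{7}.
Apply h(0) = -1: A + \frac{10}{7} = -1 ⇒ A = - \frac{17}{7}.
So h(n) = \frac{10}{7} - \frac{17 \left(-6\right)^{n}}{7}.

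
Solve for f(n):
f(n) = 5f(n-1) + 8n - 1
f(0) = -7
First-order linear with linear forcing.
Homogeneous solution: f_h(n) = A·(5)^n.
Try particular f_p(n) = pn + q. Substituting:
  pn + q = 5(p(n-1) + q) + 8n - 1.
Matching the n-coefficient: p = 5p + 8 ⇒ p = -2.
Matching constants: q = -5p + 5q - 1 ⇒ q = - \frac{9}{4}.
General: f(n) = A·(5)^n - 2 n - \frac{9}{4}.
Apply f(0) = -7: A - \frac{9}{4} = -7 ⇒ A = - \frac{19}{4}.
So f(n) = - \frac{19 \cdot 5^{n}}{4} - 2 n - \frac{9}{4}.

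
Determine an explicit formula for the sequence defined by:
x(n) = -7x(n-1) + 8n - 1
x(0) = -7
First-order linear with linear forcing.
Homogeneous solution: x_h(n) = A·(-7)^n.
Try particular x_p(n) = pn + q. Substituting:
  pn + q = -7(p(n-1) + q) + 8n - 1.
Matching the n-coefficient: p = -7p + 8 ⇒ p = 1.
Matching constants: q = 7p - 7q - 1 ⇒ q = \frac{3}{4}.
General: x(n) = A·(-7)^n + n + \frac{3}{4}.
Apply x(0) = -7: A + \frac{3}{4} = -7 ⇒ A = - \frac{31}{4}.
So x(n) = - \frac{31 \left(-7\right)^{n}}{4} + n + \frac{3}{4}.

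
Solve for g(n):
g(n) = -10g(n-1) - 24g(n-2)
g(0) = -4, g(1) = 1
Characteristic equation: x² + 10x + 24 = 0, which factors as (x - (-4))(x - (-6)) = 0.
Roots r₁ = -4, r₂ = -6 (distinct).
General solution: g(n) = A·(-4)^n + B·(-6)^n.
From g(0) = -4: A + B = -4.
From g(1) = 1: -4A - 6B = 1.
Solving: A = - \frac{23}{2}, B = \frac{15}{2}.
So g(n) = - \frac{23 \left(-4\right)^{n}}{2} + \frac{15 \left(-6\right)^{n}}{2}.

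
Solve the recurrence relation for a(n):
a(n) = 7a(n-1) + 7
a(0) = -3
First-order linear non-homogeneous.
Homogeneous solution: a_h(n) = A·(7)^n.
Try constant particular solution a_p = K: K = 7K + 7 ⇒ K = - \frac{7}{6}.
General: a(n) = A·(7)^n - \frac{7}{6}.
Apply a(0) = -3: A - \frac{7}{6} = -3 ⇒ A = - \frac{11}{6}.
So a(n) = - \frac{11 \cdot 7^{n}}{6} - \frac{7}{6}.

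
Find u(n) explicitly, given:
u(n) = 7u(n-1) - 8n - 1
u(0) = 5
First-order linear with linear forcing.
Homogeneous solution: u_h(n) = A·(7)^n.
Try particular u_p(n) = pn + q. Substituting:
  pn + q = 7(p(n-1) + q) - 8n - 1.
Matching the n-coefficient: p = 7p - 8 ⇒ p = \frac{4}{3}.
Matching constants: q = -7p + 7q - 1 ⇒ q = \frac{31}{18}.
General: u(n) = A·(7)^n + \frac{4 n}{3} + \frac{31}{18}.
Apply u(0) = 5: A + \frac{31}{18} = 5 ⇒ A = \frac{59}{18}.
So u(n) = \frac{59 \cdot 7^{n}}{18} + \frac{4 n}{3} + \frac{31}{18}.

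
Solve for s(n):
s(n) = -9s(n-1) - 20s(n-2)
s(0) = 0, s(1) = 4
Characteristic equation: x² + 9x + 20 = 0, which factors as (x - (-4))(x - (-5)) = 0.
Roots r₁ = -4, r₂ = -5 (distinct).
General solution: s(n) = A·(-4)^n + B·(-5)^n.
From s(0) = 0: A + B = 0.
From s(1) = 4: -4A - 5B = 4.
Solving: A = 4, B = -4.
So s(n) = 4 \left(-4\right)^{n} - 4 \left(-5\right)^{n}.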